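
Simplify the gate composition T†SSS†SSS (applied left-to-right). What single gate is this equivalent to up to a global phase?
T†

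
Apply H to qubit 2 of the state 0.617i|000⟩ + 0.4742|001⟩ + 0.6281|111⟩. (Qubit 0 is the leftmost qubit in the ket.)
(0.3353 + 0.4363i)|000⟩ + (-0.3353 + 0.4363i)|001⟩ + 0.4441|110⟩ - 0.4441|111⟩

H on qubit 2 mixes each pair of kets that differ only in qubit 2: amplitudes (a, b) of (|…0…⟩, |…1…⟩) become ((a + b)/√2, (a − b)/√2). Kets absent from the input have amplitude 0.
(|000⟩, |001⟩): (a, b) = (0.617i, 0.4742) → ((0.3353 + 0.4363i), (-0.3353 + 0.4363i))
(|110⟩, |111⟩): (a, b) = (0, 0.6281) → (0.4441, -0.4441)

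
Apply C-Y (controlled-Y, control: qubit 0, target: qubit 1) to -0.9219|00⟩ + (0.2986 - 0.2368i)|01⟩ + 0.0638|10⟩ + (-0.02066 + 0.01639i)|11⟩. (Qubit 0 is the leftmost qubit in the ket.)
-0.9219|00⟩ + (0.2986 - 0.2368i)|01⟩ + (0.01639 + 0.02066i)|10⟩ + 0.0638i|11⟩

C-Y leaves the control-|0⟩ kets |00⟩, |01⟩ unchanged and applies Y to qubit 1 on the control-|1⟩ pair (|10⟩, |11⟩).
Y = [[0, -i], [i, 0]].
With a = amp(|10⟩) = 0.0638 and b = amp(|11⟩) = (-0.02066 + 0.01639i):
new amp(|10⟩) = (-i)·b = (0.01639 + 0.02066i)
new amp(|11⟩) = (i)·a = 0.0638i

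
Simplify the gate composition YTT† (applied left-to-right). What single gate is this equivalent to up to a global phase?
Y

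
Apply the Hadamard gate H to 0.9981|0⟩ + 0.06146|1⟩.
0.7492|0⟩ + 0.6623|1⟩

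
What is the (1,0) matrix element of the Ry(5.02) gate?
0.5904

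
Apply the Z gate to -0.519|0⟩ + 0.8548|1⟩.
-0.519|0⟩ - 0.8548|1⟩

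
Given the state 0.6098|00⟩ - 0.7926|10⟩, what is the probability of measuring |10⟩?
0.6282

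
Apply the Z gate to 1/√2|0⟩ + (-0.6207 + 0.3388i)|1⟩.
1/√2|0⟩ + (0.6207 - 0.3388i)|1⟩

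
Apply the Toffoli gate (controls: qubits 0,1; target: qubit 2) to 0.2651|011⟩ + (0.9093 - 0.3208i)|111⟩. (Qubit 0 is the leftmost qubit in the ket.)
0.2651|011⟩ + (0.9093 - 0.3208i)|110⟩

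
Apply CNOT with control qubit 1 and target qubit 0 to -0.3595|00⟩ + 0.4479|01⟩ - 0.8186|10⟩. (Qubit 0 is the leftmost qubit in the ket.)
-0.3595|00⟩ - 0.8186|10⟩ + 0.4479|11⟩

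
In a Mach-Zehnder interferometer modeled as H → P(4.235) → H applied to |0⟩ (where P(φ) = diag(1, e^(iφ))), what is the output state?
(0.2703 - 0.4441i)|0⟩ + (0.7297 + 0.4441i)|1⟩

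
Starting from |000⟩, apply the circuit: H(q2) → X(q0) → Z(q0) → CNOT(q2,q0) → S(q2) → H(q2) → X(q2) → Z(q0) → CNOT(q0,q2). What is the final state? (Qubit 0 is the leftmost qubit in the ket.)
(1/2)i|000⟩ - (1/2)i|001⟩ + 1/2|100⟩ + 1/2|101⟩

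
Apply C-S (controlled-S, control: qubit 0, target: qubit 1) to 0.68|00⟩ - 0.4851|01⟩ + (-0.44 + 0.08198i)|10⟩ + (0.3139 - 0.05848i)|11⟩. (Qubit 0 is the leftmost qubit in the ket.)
0.68|00⟩ - 0.4851|01⟩ + (-0.44 + 0.08198i)|10⟩ + (0.05848 + 0.3139i)|11⟩

C-S leaves the control-|0⟩ kets |00⟩, |01⟩ unchanged and applies S to qubit 1 on the control-|1⟩ pair (|10⟩, |11⟩).
S = [[1, 0], [0, i]].
With a = amp(|10⟩) = (-0.44 + 0.08198i) and b = amp(|11⟩) = (0.3139 - 0.05848i):
new amp(|10⟩) = (1)·a = (-0.44 + 0.08198i)
new amp(|11⟩) = (i)·b = (0.05848 + 0.3139i)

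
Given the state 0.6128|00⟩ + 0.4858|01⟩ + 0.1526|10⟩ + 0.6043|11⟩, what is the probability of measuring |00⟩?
0.3755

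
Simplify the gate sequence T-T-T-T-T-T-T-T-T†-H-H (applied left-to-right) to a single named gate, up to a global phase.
T†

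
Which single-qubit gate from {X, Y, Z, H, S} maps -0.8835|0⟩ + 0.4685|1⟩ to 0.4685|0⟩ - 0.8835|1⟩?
X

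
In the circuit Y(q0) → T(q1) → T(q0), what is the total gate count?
3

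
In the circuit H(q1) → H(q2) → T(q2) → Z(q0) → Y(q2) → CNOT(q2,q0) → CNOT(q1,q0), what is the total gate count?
7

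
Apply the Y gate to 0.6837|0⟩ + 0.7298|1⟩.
-0.7298i|0⟩ + 0.6837i|1⟩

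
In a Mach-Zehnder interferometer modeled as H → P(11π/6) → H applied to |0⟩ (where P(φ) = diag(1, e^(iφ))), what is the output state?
(0.933 - 0.25i)|0⟩ + (0.06699 + 0.25i)|1⟩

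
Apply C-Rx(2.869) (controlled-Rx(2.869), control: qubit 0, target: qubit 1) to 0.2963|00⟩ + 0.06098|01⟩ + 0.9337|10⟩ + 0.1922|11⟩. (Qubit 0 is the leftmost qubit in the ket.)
0.2963|00⟩ + 0.06098|01⟩ + (0.1269 - 0.1904i)|10⟩ + (0.02612 - 0.925i)|11⟩

C-Rx(2.869) leaves the control-|0⟩ kets |00⟩, |01⟩ unchanged and applies Rx(2.869) to qubit 1 on the control-|1⟩ pair (|10⟩, |11⟩).
Rx(2.869) = [[cos(θ/2), −i·sin(θ/2)], [−i·sin(θ/2), cos(θ/2)]]; θ = 2.869, cos(θ/2) ≈ 0.135875, sin(θ/2) ≈ 0.990726.
With a = amp(|10⟩) = 0.9337 and b = amp(|11⟩) = 0.1922:
new amp(|10⟩) = (0.135875)·a + (-0.990726i)·b = (0.1269 - 0.1904i)
new amp(|11⟩) = (-0.990726i)·a + (0.135875)·b = (0.02612 - 0.925i)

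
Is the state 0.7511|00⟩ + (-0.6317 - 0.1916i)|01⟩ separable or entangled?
Separable

Writing the state as a|00⟩ + b|01⟩ + c|10⟩ + d|11⟩, it is a product state iff ad − bc = 0.
Here (a, b, c, d) = (0.7511, (-0.6317 - 0.1916i), 0, 0): ad − bc = (0.7511)(0) − (-0.6317 - 0.1916i)(0) = 0, so the state is separable.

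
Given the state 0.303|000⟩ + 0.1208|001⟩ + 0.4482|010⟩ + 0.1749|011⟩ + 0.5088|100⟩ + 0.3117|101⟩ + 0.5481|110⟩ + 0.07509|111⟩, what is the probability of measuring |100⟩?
0.2589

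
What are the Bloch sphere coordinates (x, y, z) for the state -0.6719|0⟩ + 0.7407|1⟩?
(-0.9954, 0, -0.09719)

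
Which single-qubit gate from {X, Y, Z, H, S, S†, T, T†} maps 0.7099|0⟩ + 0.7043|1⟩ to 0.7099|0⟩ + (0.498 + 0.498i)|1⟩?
T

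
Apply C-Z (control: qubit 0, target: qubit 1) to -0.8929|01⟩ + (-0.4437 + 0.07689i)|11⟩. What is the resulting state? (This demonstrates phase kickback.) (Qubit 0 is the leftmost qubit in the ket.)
-0.8929|01⟩ + (0.4437 - 0.07689i)|11⟩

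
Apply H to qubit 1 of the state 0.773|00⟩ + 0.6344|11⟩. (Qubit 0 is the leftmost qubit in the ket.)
0.5466|00⟩ + 0.5466|01⟩ + 0.4486|10⟩ - 0.4486|11⟩

H on qubit 1 mixes each pair of kets that differ only in qubit 1: amplitudes (a, b) of (|…0…⟩, |…1…⟩) become ((a + b)/√2, (a − b)/√2). Kets absent from the input have amplitude 0.
(|00⟩, |01⟩): (a, b) = (0.773, 0) → (0.5466, 0.5466)
(|10⟩, |11⟩): (a, b) = (0, 0.6344) → (0.4486, -0.4486)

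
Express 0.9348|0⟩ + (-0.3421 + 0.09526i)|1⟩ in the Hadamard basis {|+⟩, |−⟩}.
(0.4191 + 0.06736i)|+⟩ + (0.9029 - 0.06736i)|−⟩

With |ψ⟩ = α|0⟩ + β|1⟩, the Hadamard-basis coefficients are ⟨+|ψ⟩ = (α + β)/√2 and ⟨−|ψ⟩ = (α − β)/√2.
Here α = 0.9348, β = (-0.3421 + 0.09526i): (α + β)/√2 = (0.4191 + 0.06736i), (α − β)/√2 = (0.9029 - 0.06736i).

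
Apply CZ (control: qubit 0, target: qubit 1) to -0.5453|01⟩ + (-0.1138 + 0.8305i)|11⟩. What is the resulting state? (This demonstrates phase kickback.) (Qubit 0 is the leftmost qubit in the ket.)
-0.5453|01⟩ + (0.1138 - 0.8305i)|11⟩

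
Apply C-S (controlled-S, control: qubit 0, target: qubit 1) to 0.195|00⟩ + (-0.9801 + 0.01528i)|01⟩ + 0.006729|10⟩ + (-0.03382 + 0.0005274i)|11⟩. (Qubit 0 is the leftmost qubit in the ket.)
0.195|00⟩ + (-0.9801 + 0.01528i)|01⟩ + 0.006729|10⟩ + (-0.0005274 - 0.03382i)|11⟩

C-S leaves the control-|0⟩ kets |00⟩, |01⟩ unchanged and applies S to qubit 1 on the control-|1⟩ pair (|10⟩, |11⟩).
S = [[1, 0], [0, i]].
With a = amp(|10⟩) = 0.006729 and b = amp(|11⟩) = (-0.03382 + 0.0005274i):
new amp(|10⟩) = (1)·a = 0.006729
new amp(|11⟩) = (i)·b = (-0.0005274 - 0.03382i)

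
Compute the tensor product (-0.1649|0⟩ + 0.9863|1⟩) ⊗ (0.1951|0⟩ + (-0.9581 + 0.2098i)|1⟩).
-0.03217|00⟩ + (0.158 - 0.0346i)|01⟩ + 0.1924|10⟩ + (-0.945 + 0.2069i)|11⟩

amp(|b₁b₂…⟩) = product of the factor amplitudes for bits b₁, b₂, …; only kets whose every factor amplitude is nonzero survive.
|00⟩: (-0.1649)(0.1951) = -0.03217
|01⟩: (-0.1649)(-0.9581 + 0.2098i) = (0.158 - 0.0346i)
|10⟩: (0.9863)(0.1951) = 0.1924
|11⟩: (0.9863)(-0.9581 + 0.2098i) = (-0.945 + 0.2069i)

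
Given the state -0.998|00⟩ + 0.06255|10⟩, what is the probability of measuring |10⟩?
0.003913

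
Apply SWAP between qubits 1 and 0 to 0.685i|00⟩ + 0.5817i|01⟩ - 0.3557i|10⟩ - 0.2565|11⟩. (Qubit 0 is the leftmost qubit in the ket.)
0.685i|00⟩ - 0.3557i|01⟩ + 0.5817i|10⟩ - 0.2565|11⟩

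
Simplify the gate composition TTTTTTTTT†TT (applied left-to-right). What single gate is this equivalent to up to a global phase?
T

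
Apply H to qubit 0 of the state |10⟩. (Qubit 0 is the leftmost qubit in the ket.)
1/√2|00⟩ - 1/√2|10⟩

H on qubit 0 mixes each pair of kets that differ only in qubit 0: amplitudes (a, b) of (|…0…⟩, |…1…⟩) become ((a + b)/√2, (a − b)/√2). Kets absent from the input have amplitude 0.
(|00⟩, |10⟩): (a, b) = (0, 1) → (1/√2, -1/√2)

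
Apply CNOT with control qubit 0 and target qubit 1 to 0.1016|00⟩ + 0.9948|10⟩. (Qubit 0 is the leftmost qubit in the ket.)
0.1016|00⟩ + 0.9948|11⟩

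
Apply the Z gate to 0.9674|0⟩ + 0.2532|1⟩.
0.9674|0⟩ - 0.2532|1⟩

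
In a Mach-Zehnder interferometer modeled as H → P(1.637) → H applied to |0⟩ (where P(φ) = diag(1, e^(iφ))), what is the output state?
(0.4669 + 0.4989i)|0⟩ + (0.5331 - 0.4989i)|1⟩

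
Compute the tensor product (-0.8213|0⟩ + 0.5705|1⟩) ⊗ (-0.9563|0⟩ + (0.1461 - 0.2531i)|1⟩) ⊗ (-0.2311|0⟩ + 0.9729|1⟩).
-0.1815|000⟩ + 0.7641|001⟩ + (0.02773 - 0.04804i)|010⟩ + (-0.1167 + 0.2022i)|011⟩ + 0.1261|100⟩ - 0.5308|101⟩ + (-0.01926 + 0.03337i)|110⟩ + (0.08109 - 0.1405i)|111⟩

amp(|b₁b₂…⟩) = product of the factor amplitudes for bits b₁, b₂, …; only kets whose every factor amplitude is nonzero survive.
|000⟩: (-0.8213)(-0.9563)(-0.2311) = -0.1815
|001⟩: (-0.8213)(-0.9563)(0.9729) = 0.7641
|010⟩: (-0.8213)(0.1461 - 0.2531i)(-0.2311) = (0.02773 - 0.04804i)
|011⟩: (-0.8213)(0.1461 - 0.2531i)(0.9729) = (-0.1167 + 0.2022i)
|100⟩: (0.5705)(-0.9563)(-0.2311) = 0.1261
|101⟩: (0.5705)(-0.9563)(0.9729) = -0.5308
|110⟩: (0.5705)(0.1461 - 0.2531i)(-0.2311) = (-0.01926 + 0.03337i)
|111⟩: (0.5705)(0.1461 - 0.2531i)(0.9729) = (0.08109 - 0.1405i)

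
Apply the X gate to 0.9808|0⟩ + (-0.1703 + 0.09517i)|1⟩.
(-0.1703 + 0.09517i)|0⟩ + 0.9808|1⟩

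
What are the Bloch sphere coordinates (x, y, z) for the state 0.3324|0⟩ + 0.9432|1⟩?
(0.627, 0, -0.7791)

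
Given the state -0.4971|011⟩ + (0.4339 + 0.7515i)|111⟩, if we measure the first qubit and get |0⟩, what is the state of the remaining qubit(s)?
-|11⟩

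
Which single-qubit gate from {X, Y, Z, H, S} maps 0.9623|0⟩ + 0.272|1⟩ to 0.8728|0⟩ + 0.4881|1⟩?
H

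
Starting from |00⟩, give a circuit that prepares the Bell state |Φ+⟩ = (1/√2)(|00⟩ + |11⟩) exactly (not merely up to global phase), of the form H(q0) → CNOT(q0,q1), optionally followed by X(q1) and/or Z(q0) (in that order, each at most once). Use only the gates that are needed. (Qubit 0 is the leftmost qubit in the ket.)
H(q0) → CNOT(q0,q1)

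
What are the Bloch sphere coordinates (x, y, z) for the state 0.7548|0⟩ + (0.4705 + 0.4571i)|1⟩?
(0.7103, 0.69, 0.1394)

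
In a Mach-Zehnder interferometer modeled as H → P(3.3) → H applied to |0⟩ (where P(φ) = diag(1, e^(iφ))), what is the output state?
(0.00626 - 0.07887i)|0⟩ + (0.9937 + 0.07887i)|1⟩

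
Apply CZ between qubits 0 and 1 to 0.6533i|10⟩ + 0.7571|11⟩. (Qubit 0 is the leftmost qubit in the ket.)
0.6533i|10⟩ - 0.7571|11⟩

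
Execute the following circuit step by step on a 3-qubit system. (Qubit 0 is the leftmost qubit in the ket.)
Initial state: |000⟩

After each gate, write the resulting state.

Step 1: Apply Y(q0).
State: i|100⟩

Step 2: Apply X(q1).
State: i|110⟩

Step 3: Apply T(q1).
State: (-1/√2 + (1/√2)i)|110⟩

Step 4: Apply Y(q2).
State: (-1/√2 - (1/√2)i)|111⟩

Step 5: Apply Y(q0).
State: (-1/√2 + (1/√2)i)|011⟩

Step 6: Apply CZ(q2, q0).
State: (-1/√2 + (1/√2)i)|011⟩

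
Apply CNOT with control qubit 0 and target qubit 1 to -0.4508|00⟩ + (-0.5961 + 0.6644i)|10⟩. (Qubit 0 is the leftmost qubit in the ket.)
-0.4508|00⟩ + (-0.5961 + 0.6644i)|11⟩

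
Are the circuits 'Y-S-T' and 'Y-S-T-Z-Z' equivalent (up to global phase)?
Yes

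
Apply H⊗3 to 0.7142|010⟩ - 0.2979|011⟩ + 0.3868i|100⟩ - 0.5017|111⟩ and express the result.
(-0.03019 + 0.1368i)|000⟩ + (0.5352 + 0.1368i)|001⟩ + (0.03019 + 0.1368i)|010⟩ + (-0.5352 + 0.1368i)|011⟩ + (0.3246 - 0.1368i)|100⟩ + (0.1805 - 0.1368i)|101⟩ + (-0.3246 - 0.1368i)|110⟩ + (-0.1805 - 0.1368i)|111⟩

H⊗3 gives amp(|y⟩) = (1/2√2) Σ_x (−1)^(x·y) amp(|x⟩), where x·y is the number of positions in which both x and y have a 1.
|000⟩: (0.7142 - 0.2979 + 0.3868i - 0.5017)/(2√2) = (-0.03019 + 0.1368i)
|001⟩: (0.7142 + 0.2979 + 0.3868i + 0.5017)/(2√2) = (0.5352 + 0.1368i)
|010⟩: (-0.7142 + 0.2979 + 0.3868i + 0.5017)/(2√2) = (0.03019 + 0.1368i)
|011⟩: (-0.7142 - 0.2979 + 0.3868i - 0.5017)/(2√2) = (-0.5352 + 0.1368i)
|100⟩: (0.7142 - 0.2979 - 0.3868i + 0.5017)/(2√2) = (0.3246 - 0.1368i)
|101⟩: (0.7142 + 0.2979 - 0.3868i - 0.5017)/(2√2) = (0.1805 - 0.1368i)
|110⟩: (-0.7142 + 0.2979 - 0.3868i - 0.5017)/(2√2) = (-0.3246 - 0.1368i)
|111⟩: (-0.7142 - 0.2979 - 0.3868i + 0.5017)/(2√2) = (-0.1805 - 0.1368i)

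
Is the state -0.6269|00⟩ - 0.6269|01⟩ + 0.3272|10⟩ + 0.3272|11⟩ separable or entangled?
Separable

Writing the state as a|00⟩ + b|01⟩ + c|10⟩ + d|11⟩, it is a product state iff ad − bc = 0.
Here (a, b, c, d) = (-0.6269, -0.6269, 0.3272, 0.3272): ad − bc = (-0.6269)(0.3272) − (-0.6269)(0.3272) = 0, so the state is separable.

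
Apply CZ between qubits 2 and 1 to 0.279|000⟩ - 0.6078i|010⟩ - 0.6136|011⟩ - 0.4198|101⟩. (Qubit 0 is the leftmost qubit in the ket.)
0.279|000⟩ - 0.6078i|010⟩ + 0.6136|011⟩ - 0.4198|101⟩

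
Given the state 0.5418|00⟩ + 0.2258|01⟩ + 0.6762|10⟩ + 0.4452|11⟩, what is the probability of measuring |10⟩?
0.4572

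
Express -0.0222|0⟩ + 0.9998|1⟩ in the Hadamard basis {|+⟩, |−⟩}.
0.6913|+⟩ - 0.7227|−⟩

With |ψ⟩ = α|0⟩ + β|1⟩, the Hadamard-basis coefficients are ⟨+|ψ⟩ = (α + β)/√2 and ⟨−|ψ⟩ = (α − β)/√2.
Here α = -0.0222, β = 0.9998: (α + β)/√2 = 0.6913, (α − β)/√2 = -0.7227.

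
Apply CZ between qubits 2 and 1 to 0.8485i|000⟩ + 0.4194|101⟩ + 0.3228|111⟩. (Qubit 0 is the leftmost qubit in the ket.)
0.8485i|000⟩ + 0.4194|101⟩ - 0.3228|111⟩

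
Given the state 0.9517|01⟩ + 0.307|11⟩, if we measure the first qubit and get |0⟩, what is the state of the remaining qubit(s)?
|1⟩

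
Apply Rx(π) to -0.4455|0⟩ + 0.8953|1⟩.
-0.8953i|0⟩ + 0.4455i|1⟩

Rx(π) = [[cos(θ/2), −i·sin(θ/2)], [−i·sin(θ/2), cos(θ/2)]]; θ = π, cos(θ/2) ≈ 0, sin(θ/2) ≈ 1.
With a = amp(|0⟩) = -0.4455 and b = amp(|1⟩) = 0.8953:
new amp(|0⟩) = (-i)·b = -0.8953i
new amp(|1⟩) = (-i)·a = 0.4455i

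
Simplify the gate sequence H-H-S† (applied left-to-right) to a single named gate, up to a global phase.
S†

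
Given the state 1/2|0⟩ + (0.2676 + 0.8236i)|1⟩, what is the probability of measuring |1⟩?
0.7499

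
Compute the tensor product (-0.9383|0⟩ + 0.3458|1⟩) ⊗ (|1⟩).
-0.9383|01⟩ + 0.3458|11⟩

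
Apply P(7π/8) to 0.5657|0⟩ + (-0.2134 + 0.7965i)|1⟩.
0.5657|0⟩ + (-0.1077 - 0.8175i)|1⟩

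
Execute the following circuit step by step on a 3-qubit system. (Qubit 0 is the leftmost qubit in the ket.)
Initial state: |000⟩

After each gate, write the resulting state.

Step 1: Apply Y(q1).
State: i|010⟩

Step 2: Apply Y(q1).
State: |000⟩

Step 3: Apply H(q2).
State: 1/√2|000⟩ + 1/√2|001⟩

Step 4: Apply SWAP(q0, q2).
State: 1/√2|000⟩ + 1/√2|100⟩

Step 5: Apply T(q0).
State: 1/√2|000⟩ + (1/2 + (1/2)i)|100⟩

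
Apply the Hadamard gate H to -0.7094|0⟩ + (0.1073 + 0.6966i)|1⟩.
(-0.4257 + 0.4926i)|0⟩ + (-0.5775 - 0.4926i)|1⟩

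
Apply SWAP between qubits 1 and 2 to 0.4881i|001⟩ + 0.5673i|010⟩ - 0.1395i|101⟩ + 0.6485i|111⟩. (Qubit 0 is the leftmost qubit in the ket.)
0.5673i|001⟩ + 0.4881i|010⟩ - 0.1395i|110⟩ + 0.6485i|111⟩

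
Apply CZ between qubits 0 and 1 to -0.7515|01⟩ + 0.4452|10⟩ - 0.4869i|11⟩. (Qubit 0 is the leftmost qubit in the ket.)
-0.7515|01⟩ + 0.4452|10⟩ + 0.4869i|11⟩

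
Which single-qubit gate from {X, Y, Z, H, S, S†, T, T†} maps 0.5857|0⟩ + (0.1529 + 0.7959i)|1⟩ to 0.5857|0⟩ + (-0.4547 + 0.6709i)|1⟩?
T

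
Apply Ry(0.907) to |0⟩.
0.8989|0⟩ + 0.4381|1⟩

Ry(0.907) = [[cos(θ/2), −sin(θ/2)], [sin(θ/2), cos(θ/2)]]; θ = 0.907, cos(θ/2) ≈ 0.898919, sin(θ/2) ≈ 0.438114.
With a = amp(|0⟩) = 1 and b = amp(|1⟩) = 0:
new amp(|0⟩) = (0.898919)·a + (-0.438114)·b = 0.8989
new amp(|1⟩) = (0.438114)·a + (0.898919)·b = 0.4381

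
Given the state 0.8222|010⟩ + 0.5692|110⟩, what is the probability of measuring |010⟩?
0.676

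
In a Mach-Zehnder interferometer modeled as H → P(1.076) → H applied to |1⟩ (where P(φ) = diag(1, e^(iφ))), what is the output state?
(0.2626 - 0.44i)|0⟩ + (0.7374 + 0.44i)|1⟩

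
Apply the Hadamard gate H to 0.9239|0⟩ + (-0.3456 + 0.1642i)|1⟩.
(0.4089 + 0.1161i)|0⟩ + (0.8977 - 0.1161i)|1⟩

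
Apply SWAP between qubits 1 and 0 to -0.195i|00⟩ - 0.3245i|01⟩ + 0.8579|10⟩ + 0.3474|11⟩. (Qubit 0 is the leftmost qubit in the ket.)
-0.195i|00⟩ + 0.8579|01⟩ - 0.3245i|10⟩ + 0.3474|11⟩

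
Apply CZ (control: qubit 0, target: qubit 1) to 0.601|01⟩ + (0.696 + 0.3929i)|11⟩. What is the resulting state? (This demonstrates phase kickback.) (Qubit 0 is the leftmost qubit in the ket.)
0.601|01⟩ + (-0.696 - 0.3929i)|11⟩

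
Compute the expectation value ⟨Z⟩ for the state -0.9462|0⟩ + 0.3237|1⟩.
0.7905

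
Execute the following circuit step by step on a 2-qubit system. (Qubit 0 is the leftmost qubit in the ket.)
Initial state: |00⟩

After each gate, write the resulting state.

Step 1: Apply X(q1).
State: |01⟩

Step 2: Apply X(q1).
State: |00⟩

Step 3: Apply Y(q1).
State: i|01⟩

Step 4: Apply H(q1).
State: (1/√2)i|00⟩ - (1/√2)i|01⟩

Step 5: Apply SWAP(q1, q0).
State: (1/√2)i|00⟩ - (1/√2)i|10⟩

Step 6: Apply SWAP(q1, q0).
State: (1/√2)i|00⟩ - (1/√2)i|01⟩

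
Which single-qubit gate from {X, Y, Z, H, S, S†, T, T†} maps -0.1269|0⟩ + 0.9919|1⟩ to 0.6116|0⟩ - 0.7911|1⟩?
H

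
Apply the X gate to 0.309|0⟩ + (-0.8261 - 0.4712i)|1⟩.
(-0.8261 - 0.4712i)|0⟩ + 0.309|1⟩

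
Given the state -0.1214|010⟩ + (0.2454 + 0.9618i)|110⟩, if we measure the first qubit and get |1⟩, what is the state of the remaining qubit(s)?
(0.2472 + 0.969i)|10⟩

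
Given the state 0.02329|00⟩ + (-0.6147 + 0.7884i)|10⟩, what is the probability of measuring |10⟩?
0.9994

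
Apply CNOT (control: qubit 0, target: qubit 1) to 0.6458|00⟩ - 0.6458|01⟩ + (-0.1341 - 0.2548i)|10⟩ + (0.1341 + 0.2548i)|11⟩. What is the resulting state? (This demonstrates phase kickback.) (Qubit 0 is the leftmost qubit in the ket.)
0.6458|00⟩ - 0.6458|01⟩ + (0.1341 + 0.2548i)|10⟩ + (-0.1341 - 0.2548i)|11⟩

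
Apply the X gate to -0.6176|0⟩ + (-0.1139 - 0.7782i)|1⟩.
(-0.1139 - 0.7782i)|0⟩ - 0.6176|1⟩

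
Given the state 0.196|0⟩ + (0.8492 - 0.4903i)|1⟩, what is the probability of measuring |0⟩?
0.03842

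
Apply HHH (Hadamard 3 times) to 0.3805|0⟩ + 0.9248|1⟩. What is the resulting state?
0.923|0⟩ - 0.3849|1⟩

H² = I, so H^3 = H: a single Hadamard. With (a, b) = (0.3805, 0.9248), H gives ((a + b)/√2, (a − b)/√2) = (0.923, -0.3849).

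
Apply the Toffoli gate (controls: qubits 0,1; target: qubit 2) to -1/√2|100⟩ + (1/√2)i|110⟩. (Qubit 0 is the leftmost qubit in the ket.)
-1/√2|100⟩ + (1/√2)i|111⟩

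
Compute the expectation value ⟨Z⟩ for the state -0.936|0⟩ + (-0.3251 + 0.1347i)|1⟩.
0.7523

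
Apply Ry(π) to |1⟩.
-|0⟩

Ry(π) = [[cos(θ/2), −sin(θ/2)], [sin(θ/2), cos(θ/2)]]; θ = π, cos(θ/2) ≈ 0, sin(θ/2) ≈ 1.
With a = amp(|0⟩) = 0 and b = amp(|1⟩) = 1:
new amp(|0⟩) = (-1)·b = -1
new amp(|1⟩) = (1)·a = 0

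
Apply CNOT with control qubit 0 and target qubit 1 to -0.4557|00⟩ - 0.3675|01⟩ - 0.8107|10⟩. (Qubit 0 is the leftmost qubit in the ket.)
-0.4557|00⟩ - 0.3675|01⟩ - 0.8107|11⟩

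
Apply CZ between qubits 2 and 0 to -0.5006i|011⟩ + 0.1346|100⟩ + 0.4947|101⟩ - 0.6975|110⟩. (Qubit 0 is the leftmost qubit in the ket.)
-0.5006i|011⟩ + 0.1346|100⟩ - 0.4947|101⟩ - 0.6975|110⟩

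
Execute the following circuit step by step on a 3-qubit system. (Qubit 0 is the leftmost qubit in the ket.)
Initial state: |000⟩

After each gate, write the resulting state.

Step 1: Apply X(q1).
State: |010⟩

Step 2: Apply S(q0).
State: |010⟩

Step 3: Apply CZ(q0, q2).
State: |010⟩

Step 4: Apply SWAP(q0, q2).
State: |010⟩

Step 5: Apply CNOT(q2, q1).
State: |010⟩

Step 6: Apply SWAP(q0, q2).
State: |010⟩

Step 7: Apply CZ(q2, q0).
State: |010⟩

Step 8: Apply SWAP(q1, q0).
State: |100⟩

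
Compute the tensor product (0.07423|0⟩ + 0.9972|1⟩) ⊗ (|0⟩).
0.07423|00⟩ + 0.9972|10⟩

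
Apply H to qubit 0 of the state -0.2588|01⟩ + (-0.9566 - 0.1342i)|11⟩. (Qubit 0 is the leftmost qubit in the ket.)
(-0.8594 - 0.09489i)|01⟩ + (0.4934 + 0.09489i)|11⟩

H on qubit 0 mixes each pair of kets that differ only in qubit 0: amplitudes (a, b) of (|…0…⟩, |…1…⟩) become ((a + b)/√2, (a − b)/√2). Kets absent from the input have amplitude 0.
(|01⟩, |11⟩): (a, b) = (-0.2588, (-0.9566 - 0.1342i)) → ((-0.8594 - 0.09489i), (0.4934 + 0.09489i))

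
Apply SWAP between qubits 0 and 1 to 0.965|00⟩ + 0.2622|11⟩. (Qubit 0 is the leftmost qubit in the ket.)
0.965|00⟩ + 0.2622|11⟩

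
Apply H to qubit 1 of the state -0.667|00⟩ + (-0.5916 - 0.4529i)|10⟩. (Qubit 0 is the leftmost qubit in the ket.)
-0.4716|00⟩ - 0.4716|01⟩ + (-0.4183 - 0.3202i)|10⟩ + (-0.4183 - 0.3202i)|11⟩

H on qubit 1 mixes each pair of kets that differ only in qubit 1: amplitudes (a, b) of (|…0…⟩, |…1…⟩) become ((a + b)/√2, (a − b)/√2). Kets absent from the input have amplitude 0.
(|00⟩, |01⟩): (a, b) = (-0.667, 0) → (-0.4716, -0.4716)
(|10⟩, |11⟩): (a, b) = ((-0.5916 - 0.4529i), 0) → ((-0.4183 - 0.3202i), (-0.4183 - 0.3202i))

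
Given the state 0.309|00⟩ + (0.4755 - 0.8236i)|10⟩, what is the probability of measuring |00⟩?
0.09548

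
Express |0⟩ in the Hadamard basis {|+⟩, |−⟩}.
1/√2|+⟩ + 1/√2|−⟩

With |ψ⟩ = α|0⟩ + β|1⟩, the Hadamard-basis coefficients are ⟨+|ψ⟩ = (α + β)/√2 and ⟨−|ψ⟩ = (α − β)/√2.
Here α = 1, β = 0: (α + β)/√2 = 1/√2, (α − β)/√2 = 1/√2.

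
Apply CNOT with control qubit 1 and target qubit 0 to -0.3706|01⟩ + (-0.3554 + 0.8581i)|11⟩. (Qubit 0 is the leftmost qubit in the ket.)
(-0.3554 + 0.8581i)|01⟩ - 0.3706|11⟩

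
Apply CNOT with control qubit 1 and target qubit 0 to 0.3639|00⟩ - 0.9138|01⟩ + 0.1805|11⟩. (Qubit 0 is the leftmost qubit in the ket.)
0.3639|00⟩ + 0.1805|01⟩ - 0.9138|11⟩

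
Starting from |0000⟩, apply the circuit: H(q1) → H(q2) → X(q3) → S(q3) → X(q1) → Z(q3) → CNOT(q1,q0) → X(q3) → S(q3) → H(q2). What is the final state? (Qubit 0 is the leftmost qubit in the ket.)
-(1/√2)i|0000⟩ - (1/√2)i|1100⟩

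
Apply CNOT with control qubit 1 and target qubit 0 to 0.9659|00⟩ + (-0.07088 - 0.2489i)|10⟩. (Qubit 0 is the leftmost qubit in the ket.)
0.9659|00⟩ + (-0.07088 - 0.2489i)|10⟩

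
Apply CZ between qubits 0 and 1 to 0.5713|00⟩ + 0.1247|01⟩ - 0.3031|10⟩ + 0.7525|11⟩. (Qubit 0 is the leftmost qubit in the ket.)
0.5713|00⟩ + 0.1247|01⟩ - 0.3031|10⟩ - 0.7525|11⟩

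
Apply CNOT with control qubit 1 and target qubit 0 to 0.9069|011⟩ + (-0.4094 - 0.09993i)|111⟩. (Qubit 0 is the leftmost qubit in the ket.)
(-0.4094 - 0.09993i)|011⟩ + 0.9069|111⟩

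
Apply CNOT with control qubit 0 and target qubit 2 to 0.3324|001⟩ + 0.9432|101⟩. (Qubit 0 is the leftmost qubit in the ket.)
0.3324|001⟩ + 0.9432|100⟩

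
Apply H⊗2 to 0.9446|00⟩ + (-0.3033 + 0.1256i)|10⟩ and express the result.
(0.3207 + 0.0628i)|00⟩ + (0.3207 + 0.0628i)|01⟩ + (0.624 - 0.0628i)|10⟩ + (0.624 - 0.0628i)|11⟩

H⊗2 gives amp(|y⟩) = (1/2) Σ_x (−1)^(x·y) amp(|x⟩), where x·y is the number of positions in which both x and y have a 1.
|00⟩: (0.9446 + (-0.3033 + 0.1256i))/2 = (0.3207 + 0.0628i)
|01⟩: (0.9446 + (-0.3033 + 0.1256i))/2 = (0.3207 + 0.0628i)
|10⟩: (0.9446 - (-0.3033 + 0.1256i))/2 = (0.624 - 0.0628i)
|11⟩: (0.9446 - (-0.3033 + 0.1256i))/2 = (0.624 - 0.0628i)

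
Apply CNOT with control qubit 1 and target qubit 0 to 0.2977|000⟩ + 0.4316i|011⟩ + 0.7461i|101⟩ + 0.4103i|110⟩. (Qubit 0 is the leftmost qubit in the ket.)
0.2977|000⟩ + 0.4103i|010⟩ + 0.7461i|101⟩ + 0.4316i|111⟩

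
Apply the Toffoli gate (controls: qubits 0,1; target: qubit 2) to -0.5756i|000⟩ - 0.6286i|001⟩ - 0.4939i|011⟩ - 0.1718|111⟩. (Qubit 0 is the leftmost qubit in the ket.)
-0.5756i|000⟩ - 0.6286i|001⟩ - 0.4939i|011⟩ - 0.1718|110⟩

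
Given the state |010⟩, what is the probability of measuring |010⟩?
1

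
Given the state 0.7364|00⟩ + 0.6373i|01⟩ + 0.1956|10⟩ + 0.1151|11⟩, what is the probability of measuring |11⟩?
0.01325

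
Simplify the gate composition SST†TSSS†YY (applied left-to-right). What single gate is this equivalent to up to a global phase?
S†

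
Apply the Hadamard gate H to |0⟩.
1/√2|0⟩ + 1/√2|1⟩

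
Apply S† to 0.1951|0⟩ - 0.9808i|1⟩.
0.1951|0⟩ - 0.9808|1⟩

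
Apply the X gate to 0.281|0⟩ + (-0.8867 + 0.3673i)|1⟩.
(-0.8867 + 0.3673i)|0⟩ + 0.281|1⟩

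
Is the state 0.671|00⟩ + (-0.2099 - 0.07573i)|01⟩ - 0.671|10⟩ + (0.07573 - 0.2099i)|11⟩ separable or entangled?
Entangled

Writing the state as a|00⟩ + b|01⟩ + c|10⟩ + d|11⟩, it is a product state iff ad − bc = 0.
Here (a, b, c, d) = (0.671, (-0.2099 - 0.07573i), -0.671, (0.07573 - 0.2099i)): ad − bc = (0.671)(0.07573 - 0.2099i) − (-0.2099 - 0.07573i)(-0.671) = (-0.09003 - 0.1917i) ≠ 0, so the state is entangled.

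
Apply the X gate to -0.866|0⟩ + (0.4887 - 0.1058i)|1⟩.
(0.4887 - 0.1058i)|0⟩ - 0.866|1⟩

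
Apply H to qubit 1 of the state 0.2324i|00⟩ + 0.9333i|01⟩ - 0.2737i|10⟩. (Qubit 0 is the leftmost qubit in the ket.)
0.8243i|00⟩ - 0.4956i|01⟩ - 0.1935i|10⟩ - 0.1935i|11⟩

H on qubit 1 mixes each pair of kets that differ only in qubit 1: amplitudes (a, b) of (|…0…⟩, |…1…⟩) become ((a + b)/√2, (a − b)/√2). Kets absent from the input have amplitude 0.
(|00⟩, |01⟩): (a, b) = (0.2324i, 0.9333i) → (0.8243i, -0.4956i)
(|10⟩, |11⟩): (a, b) = (-0.2737i, 0) → (-0.1935i, -0.1935i)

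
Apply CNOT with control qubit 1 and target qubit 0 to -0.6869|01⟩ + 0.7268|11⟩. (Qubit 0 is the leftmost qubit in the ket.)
0.7268|01⟩ - 0.6869|11⟩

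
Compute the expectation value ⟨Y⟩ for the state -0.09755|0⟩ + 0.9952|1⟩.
0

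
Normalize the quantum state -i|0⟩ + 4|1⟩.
-0.2425i|0⟩ + 0.9701|1⟩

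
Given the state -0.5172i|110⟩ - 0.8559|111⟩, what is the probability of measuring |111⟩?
0.7326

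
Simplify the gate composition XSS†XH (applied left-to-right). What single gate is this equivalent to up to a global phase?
H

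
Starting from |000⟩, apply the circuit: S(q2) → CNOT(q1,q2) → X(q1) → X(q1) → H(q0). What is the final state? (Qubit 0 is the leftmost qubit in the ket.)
1/√2|000⟩ + 1/√2|100⟩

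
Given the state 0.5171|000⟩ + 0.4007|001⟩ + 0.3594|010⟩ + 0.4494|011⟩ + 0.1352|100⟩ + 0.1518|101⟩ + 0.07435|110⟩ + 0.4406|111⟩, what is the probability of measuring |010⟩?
0.1292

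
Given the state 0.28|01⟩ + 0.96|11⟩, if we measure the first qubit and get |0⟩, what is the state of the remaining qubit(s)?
|1⟩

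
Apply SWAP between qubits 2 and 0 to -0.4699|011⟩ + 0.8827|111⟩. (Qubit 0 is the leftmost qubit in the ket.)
-0.4699|110⟩ + 0.8827|111⟩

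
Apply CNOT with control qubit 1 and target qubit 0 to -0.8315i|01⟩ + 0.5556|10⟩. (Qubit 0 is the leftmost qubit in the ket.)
0.5556|10⟩ - 0.8315i|11⟩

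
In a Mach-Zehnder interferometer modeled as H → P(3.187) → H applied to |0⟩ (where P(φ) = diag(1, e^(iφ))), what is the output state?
(0.0005154 - 0.0227i)|0⟩ + (0.9995 + 0.0227i)|1⟩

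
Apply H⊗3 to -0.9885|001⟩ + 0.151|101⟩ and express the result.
-0.2961|000⟩ + 0.2961|001⟩ - 0.2961|010⟩ + 0.2961|011⟩ - 0.4029|100⟩ + 0.4029|101⟩ - 0.4029|110⟩ + 0.4029|111⟩

H⊗3 gives amp(|y⟩) = (1/2√2) Σ_x (−1)^(x·y) amp(|x⟩), where x·y is the number of positions in which both x and y have a 1.
|000⟩: (-0.9885 + 0.151)/(2√2) = -0.2961
|001⟩: (0.9885 - 0.151)/(2√2) = 0.2961
|010⟩: (-0.9885 + 0.151)/(2√2) = -0.2961
|011⟩: (0.9885 - 0.151)/(2√2) = 0.2961
|100⟩: (-0.9885 - 0.151)/(2√2) = -0.4029
|101⟩: (0.9885 + 0.151)/(2√2) = 0.4029
|110⟩: (-0.9885 - 0.151)/(2√2) = -0.4029
|111⟩: (0.9885 + 0.151)/(2√2) = 0.4029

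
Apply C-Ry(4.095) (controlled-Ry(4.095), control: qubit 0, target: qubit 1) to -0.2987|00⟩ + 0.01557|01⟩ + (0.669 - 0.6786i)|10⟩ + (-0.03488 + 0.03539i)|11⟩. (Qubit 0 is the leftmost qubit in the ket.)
-0.2987|00⟩ + 0.01557|01⟩ + (-0.276 + 0.2799i)|10⟩ + (0.6104 - 0.6192i)|11⟩

C-Ry(4.095) leaves the control-|0⟩ kets |00⟩, |01⟩ unchanged and applies Ry(4.095) to qubit 1 on the control-|1⟩ pair (|10⟩, |11⟩).
Ry(4.095) = [[cos(θ/2), −sin(θ/2)], [sin(θ/2), cos(θ/2)]]; θ = 4.095, cos(θ/2) ≈ -0.458853, sin(θ/2) ≈ 0.888512.
With a = amp(|10⟩) = (0.669 - 0.6786i) and b = amp(|11⟩) = (-0.03488 + 0.03539i):
new amp(|10⟩) = (-0.458853)·a + (-0.888512)·b = (-0.276 + 0.2799i)
new amp(|11⟩) = (0.888512)·a + (-0.458853)·b = (0.6104 - 0.6192i)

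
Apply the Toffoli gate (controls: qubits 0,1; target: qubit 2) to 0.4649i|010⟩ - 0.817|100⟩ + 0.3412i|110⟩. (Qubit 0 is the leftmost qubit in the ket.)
0.4649i|010⟩ - 0.817|100⟩ + 0.3412i|111⟩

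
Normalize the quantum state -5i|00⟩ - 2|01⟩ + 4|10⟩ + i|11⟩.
-0.7372i|00⟩ - 0.2949|01⟩ + 0.5898|10⟩ + 0.1474i|11⟩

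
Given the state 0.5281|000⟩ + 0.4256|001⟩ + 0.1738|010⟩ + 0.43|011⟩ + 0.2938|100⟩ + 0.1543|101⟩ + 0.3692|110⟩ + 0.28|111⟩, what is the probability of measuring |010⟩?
0.03021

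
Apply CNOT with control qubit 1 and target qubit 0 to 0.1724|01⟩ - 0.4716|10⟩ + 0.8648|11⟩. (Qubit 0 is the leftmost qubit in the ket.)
0.8648|01⟩ - 0.4716|10⟩ + 0.1724|11⟩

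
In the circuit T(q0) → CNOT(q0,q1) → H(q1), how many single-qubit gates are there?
2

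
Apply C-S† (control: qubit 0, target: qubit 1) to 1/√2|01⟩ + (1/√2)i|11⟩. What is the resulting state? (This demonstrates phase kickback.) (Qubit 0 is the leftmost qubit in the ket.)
1/√2|01⟩ + 1/√2|11⟩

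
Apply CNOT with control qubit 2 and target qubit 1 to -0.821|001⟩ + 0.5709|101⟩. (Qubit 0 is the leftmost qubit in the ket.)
-0.821|011⟩ + 0.5709|111⟩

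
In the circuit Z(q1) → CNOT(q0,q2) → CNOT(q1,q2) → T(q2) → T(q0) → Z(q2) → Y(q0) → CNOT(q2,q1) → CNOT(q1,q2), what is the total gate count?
9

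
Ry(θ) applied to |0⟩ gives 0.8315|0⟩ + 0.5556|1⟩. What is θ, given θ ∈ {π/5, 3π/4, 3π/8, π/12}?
3π/8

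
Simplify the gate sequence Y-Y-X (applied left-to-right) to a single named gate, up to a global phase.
X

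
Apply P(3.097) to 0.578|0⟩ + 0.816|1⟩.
0.578|0⟩ + (-0.8152 + 0.03638i)|1⟩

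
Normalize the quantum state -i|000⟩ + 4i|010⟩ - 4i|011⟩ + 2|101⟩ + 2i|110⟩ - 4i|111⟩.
-0.1325i|000⟩ + 0.5298i|010⟩ - 0.5298i|011⟩ + 0.2649|101⟩ + 0.2649i|110⟩ - 0.5298i|111⟩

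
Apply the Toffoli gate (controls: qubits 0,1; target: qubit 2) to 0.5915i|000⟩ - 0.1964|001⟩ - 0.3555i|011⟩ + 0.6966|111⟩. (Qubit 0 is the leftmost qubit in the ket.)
0.5915i|000⟩ - 0.1964|001⟩ - 0.3555i|011⟩ + 0.6966|110⟩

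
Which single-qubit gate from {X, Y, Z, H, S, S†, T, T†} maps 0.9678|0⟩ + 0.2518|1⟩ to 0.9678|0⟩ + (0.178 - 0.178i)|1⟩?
T†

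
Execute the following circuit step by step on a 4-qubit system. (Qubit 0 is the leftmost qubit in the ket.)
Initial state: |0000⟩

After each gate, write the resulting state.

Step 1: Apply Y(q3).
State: i|0001⟩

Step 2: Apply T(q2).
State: i|0001⟩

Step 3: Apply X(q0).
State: i|1001⟩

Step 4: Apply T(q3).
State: (-1/√2 + (1/√2)i)|1001⟩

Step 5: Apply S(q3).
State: (-1/√2 - (1/√2)i)|1001⟩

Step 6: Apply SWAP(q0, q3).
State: (-1/√2 - (1/√2)i)|1001⟩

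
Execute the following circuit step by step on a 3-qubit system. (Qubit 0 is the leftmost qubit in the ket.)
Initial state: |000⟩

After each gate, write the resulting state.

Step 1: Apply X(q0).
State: |100⟩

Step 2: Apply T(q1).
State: |100⟩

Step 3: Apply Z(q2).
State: |100⟩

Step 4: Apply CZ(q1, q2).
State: |100⟩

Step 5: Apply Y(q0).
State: -i|000⟩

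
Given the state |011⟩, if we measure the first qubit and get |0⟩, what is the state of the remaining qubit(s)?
|11⟩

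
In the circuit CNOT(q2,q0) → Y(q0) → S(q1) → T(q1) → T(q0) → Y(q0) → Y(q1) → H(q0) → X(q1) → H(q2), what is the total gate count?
10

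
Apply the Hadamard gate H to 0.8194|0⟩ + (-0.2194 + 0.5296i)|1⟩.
(0.4243 + 0.3745i)|0⟩ + (0.7345 - 0.3745i)|1⟩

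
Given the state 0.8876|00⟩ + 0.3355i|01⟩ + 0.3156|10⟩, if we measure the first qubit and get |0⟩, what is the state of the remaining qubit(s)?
0.9354|0⟩ + 0.3536i|1⟩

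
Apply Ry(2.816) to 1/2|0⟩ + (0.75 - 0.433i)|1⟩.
(-0.659 + 0.4273i)|0⟩ + (0.6149 - 0.07018i)|1⟩

Ry(2.816) = [[cos(θ/2), −sin(θ/2)], [sin(θ/2), cos(θ/2)]]; θ = 2.816, cos(θ/2) ≈ 0.162078, sin(θ/2) ≈ 0.986778.
With a = amp(|0⟩) = 1/2 and b = amp(|1⟩) = (0.75 - 0.433i):
new amp(|0⟩) = (0.162078)·a + (-0.986778)·b = (-0.659 + 0.4273i)
new amp(|1⟩) = (0.986778)·a + (0.162078)·b = (0.6149 - 0.07018i)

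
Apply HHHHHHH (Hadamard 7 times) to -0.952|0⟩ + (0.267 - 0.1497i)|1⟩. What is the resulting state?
(-0.4844 - 0.1059i)|0⟩ + (-0.862 + 0.1059i)|1⟩

H² = I, so H^7 = H: a single Hadamard. With (a, b) = (-0.952, (0.267 - 0.1497i)), H gives ((a + b)/√2, (a − b)/√2) = ((-0.4844 - 0.1059i), (-0.862 + 0.1059i)).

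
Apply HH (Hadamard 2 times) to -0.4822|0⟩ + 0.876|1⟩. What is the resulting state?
-0.4822|0⟩ + 0.876|1⟩

H² = I, so an even number of Hadamards cancels: H^2 = I and the state is unchanged.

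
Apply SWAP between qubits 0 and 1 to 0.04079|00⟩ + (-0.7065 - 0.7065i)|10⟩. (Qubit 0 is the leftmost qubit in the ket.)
0.04079|00⟩ + (-0.7065 - 0.7065i)|01⟩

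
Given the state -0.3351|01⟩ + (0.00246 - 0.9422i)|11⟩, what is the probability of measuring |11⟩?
0.8877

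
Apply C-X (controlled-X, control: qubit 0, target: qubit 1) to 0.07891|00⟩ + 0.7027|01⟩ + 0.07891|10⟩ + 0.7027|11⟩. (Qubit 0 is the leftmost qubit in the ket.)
0.07891|00⟩ + 0.7027|01⟩ + 0.7027|10⟩ + 0.07891|11⟩

C-X leaves the control-|0⟩ kets |00⟩, |01⟩ unchanged and applies X to qubit 1 on the control-|1⟩ pair (|10⟩, |11⟩).
X = [[0, 1], [1, 0]].
With a = amp(|10⟩) = 0.07891 and b = amp(|11⟩) = 0.7027:
new amp(|10⟩) = (1)·b = 0.7027
new amp(|11⟩) = (1)·a = 0.07891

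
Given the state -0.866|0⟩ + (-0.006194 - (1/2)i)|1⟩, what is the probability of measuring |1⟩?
0.25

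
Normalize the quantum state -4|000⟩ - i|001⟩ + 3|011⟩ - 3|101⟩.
-0.6761|000⟩ - 0.169i|001⟩ + 0.5071|011⟩ - 0.5071|101⟩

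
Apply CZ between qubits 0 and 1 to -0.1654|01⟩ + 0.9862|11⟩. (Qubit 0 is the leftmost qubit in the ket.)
-0.1654|01⟩ - 0.9862|11⟩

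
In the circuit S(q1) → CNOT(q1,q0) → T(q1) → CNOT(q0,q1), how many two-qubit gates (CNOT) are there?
2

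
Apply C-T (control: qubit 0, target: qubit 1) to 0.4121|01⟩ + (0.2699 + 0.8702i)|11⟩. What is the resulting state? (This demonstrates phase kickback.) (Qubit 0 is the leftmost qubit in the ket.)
0.4121|01⟩ + (-0.4245 + 0.8062i)|11⟩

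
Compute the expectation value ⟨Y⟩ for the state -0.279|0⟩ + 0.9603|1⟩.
0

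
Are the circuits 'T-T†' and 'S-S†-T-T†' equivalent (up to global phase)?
Yes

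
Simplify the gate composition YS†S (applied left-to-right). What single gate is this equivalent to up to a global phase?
Y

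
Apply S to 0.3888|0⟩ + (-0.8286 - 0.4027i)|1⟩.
0.3888|0⟩ + (0.4027 - 0.8286i)|1⟩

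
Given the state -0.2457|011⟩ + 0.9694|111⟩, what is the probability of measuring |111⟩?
0.9397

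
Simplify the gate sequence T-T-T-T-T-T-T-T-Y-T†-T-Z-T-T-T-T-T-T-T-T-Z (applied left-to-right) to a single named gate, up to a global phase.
Y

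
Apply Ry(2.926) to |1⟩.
-0.9942|0⟩ + 0.1076|1⟩

Ry(2.926) = [[cos(θ/2), −sin(θ/2)], [sin(θ/2), cos(θ/2)]]; θ = 2.926, cos(θ/2) ≈ 0.107588, sin(θ/2) ≈ 0.994196.
With a = amp(|0⟩) = 0 and b = amp(|1⟩) = 1:
new amp(|0⟩) = (0.107588)·a + (-0.994196)·b = -0.9942
new amp(|1⟩) = (0.994196)·a + (0.107588)·b = 0.1076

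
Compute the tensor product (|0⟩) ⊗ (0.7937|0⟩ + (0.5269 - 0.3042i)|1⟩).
0.7937|00⟩ + (0.5269 - 0.3042i)|01⟩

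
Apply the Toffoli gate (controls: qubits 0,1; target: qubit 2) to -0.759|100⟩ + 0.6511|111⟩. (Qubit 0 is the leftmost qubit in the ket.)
-0.759|100⟩ + 0.6511|110⟩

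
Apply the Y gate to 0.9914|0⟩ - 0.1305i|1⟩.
-0.1305|0⟩ + 0.9914i|1⟩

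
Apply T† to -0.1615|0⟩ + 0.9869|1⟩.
-0.1615|0⟩ + (0.6978 - 0.6978i)|1⟩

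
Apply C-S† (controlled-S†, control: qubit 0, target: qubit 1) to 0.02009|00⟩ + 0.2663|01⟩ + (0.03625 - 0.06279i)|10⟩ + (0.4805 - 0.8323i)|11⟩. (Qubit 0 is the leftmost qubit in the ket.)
0.02009|00⟩ + 0.2663|01⟩ + (0.03625 - 0.06279i)|10⟩ + (-0.8323 - 0.4805i)|11⟩

C-S† leaves the control-|0⟩ kets |00⟩, |01⟩ unchanged and applies S† to qubit 1 on the control-|1⟩ pair (|10⟩, |11⟩).
S† = [[1, 0], [0, -i]].
With a = amp(|10⟩) = (0.03625 - 0.06279i) and b = amp(|11⟩) = (0.4805 - 0.8323i):
new amp(|10⟩) = (1)·a = (0.03625 - 0.06279i)
new amp(|11⟩) = (-i)·b = (-0.8323 - 0.4805i)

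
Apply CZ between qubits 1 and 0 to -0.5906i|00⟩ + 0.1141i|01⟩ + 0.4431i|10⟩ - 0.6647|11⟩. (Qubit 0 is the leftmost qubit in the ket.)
-0.5906i|00⟩ + 0.1141i|01⟩ + 0.4431i|10⟩ + 0.6647|11⟩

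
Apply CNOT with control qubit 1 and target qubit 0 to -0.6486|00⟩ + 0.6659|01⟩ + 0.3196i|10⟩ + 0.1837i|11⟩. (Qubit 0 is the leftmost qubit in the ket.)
-0.6486|00⟩ + 0.1837i|01⟩ + 0.3196i|10⟩ + 0.6659|11⟩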